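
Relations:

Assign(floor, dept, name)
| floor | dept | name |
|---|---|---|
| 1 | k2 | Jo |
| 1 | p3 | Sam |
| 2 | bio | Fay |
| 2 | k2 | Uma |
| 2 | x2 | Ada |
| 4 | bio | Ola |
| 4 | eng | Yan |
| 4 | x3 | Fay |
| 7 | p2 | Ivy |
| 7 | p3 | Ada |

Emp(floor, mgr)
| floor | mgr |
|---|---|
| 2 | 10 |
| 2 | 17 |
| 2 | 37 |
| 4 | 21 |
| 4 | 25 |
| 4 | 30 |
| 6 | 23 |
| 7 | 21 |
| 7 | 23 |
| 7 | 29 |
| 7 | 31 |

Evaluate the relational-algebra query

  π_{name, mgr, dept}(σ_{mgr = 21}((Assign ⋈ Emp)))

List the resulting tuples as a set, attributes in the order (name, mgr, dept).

Assign ⋈ Emp (natural join on floor): {(2, bio, Fay, 10), (2, bio, Fay, 17), (2, bio, Fay, 37), (2, k2, Uma, 10), (2, k2, Uma, 17), (2, k2, Uma, 37), (2, x2, Ada, 10), (2, x2, Ada, 17), (2, x2, Ada, 37), (4, bio, Ola, 21), (4, bio, Ola, 25), (4, bio, Ola, 30), (4, eng, Yan, 21), (4, eng, Yan, 25), (4, eng, Yan, 30), (4, x3, Fay, 21), (4, x3, Fay, 25), (4, x3, Fay, 30), (7, p2, Ivy, 21), (7, p2, Ivy, 23), (7, p2, Ivy, 29), (7, p2, Ivy, 31), (7, p3, Ada, 21), (7, p3, Ada, 23), (7, p3, Ada, 29), (7, p3, Ada, 31)}
σ[mgr = 21]: keep tuples satisfying mgr = 21 → {(4, bio, Ola, 21), (4, eng, Yan, 21), (4, x3, Fay, 21), (7, p2, Ivy, 21), (7, p3, Ada, 21)}
π_{name, mgr, dept} gives {(Ada, 21, p3), (Fay, 21, x3), (Ivy, 21, p2), (Ola, 21, bio), (Yan, 21, eng)}.

{(Ada, 21, p3), (Fay, 21, x3), (Ivy, 21, p2), (Ola, 21, bio), (Yan, 21, eng)}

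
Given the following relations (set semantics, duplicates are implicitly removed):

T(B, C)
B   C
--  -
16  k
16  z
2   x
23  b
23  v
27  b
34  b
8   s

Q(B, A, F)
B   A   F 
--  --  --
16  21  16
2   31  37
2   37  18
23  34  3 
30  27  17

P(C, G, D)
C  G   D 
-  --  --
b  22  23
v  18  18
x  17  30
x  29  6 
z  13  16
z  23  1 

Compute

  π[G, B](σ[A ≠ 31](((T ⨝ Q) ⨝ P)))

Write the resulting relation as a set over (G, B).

Joining T and Q on B yields {(16, k, 21, 16), (16, z, 21, 16), (2, x, 31, 37), (2, x, 37, 18), (23, b, 34, 3), (23, v, 34, 3)}.
Joining (T ⨝ Q) and P on C yields {(16, z, 21, 16, 13, 16), (16, z, 21, 16, 23, 1), (2, x, 31, 37, 17, 30), (2, x, 31, 37, 29, 6), (2, x, 37, 18, 17, 30), (2, x, 37, 18, 29, 6), (23, b, 34, 3, 22, 23), (23, v, 34, 3, 18, 18)}.
σ[A ≠ 31]: keep tuples satisfying A ≠ 31 → {(16, z, 21, 16, 13, 16), (16, z, 21, 16, 23, 1), (2, x, 37, 18, 17, 30), (2, x, 37, 18, 29, 6), (23, b, 34, 3, 22, 23), (23, v, 34, 3, 18, 18)}
π_{G, B} gives {(13, 16), (17, 2), (18, 23), (22, 23), (23, 16), (29, 2)}.

{(13, 16), (17, 2), (18, 23), (22, 23), (23, 16), (29, 2)}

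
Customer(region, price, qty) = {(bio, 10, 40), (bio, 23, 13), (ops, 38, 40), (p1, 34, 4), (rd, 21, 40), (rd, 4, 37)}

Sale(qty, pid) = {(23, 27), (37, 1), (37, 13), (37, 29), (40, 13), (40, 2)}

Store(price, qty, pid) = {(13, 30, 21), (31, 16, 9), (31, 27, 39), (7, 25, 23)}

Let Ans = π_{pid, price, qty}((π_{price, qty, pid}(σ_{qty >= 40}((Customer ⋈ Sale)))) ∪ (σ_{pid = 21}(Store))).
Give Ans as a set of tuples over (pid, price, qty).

Customer ⋈ Sale (natural join on qty): {(bio, 10, 40, 13), (bio, 10, 40, 2), (ops, 38, 40, 13), (ops, 38, 40, 2), (rd, 21, 40, 13), (rd, 21, 40, 2), (rd, 4, 37, 1), (rd, 4, 37, 13), (rd, 4, 37, 29)}
σ[qty >= 40]: keep tuples satisfying qty >= 40 → {(bio, 10, 40, 13), (bio, 10, 40, 2), (ops, 38, 40, 13), (ops, 38, 40, 2), (rd, 21, 40, 13), (rd, 21, 40, 2)}
Keep only column(s) price, qty, pid: {(10, 40, 13), (10, 40, 2), (21, 40, 13), (21, 40, 2), (38, 40, 13), (38, 40, 2)}
σ[pid = 21]: keep tuples satisfying pid = 21 → {(13, 30, 21)}
Set union of the two operands is {(10, 40, 13), (10, 40, 2), (13, 30, 21), (21, 40, 13), (21, 40, 2), (38, 40, 13), (38, 40, 2)}.
Keep only column(s) pid, price, qty: {(13, 10, 40), (13, 21, 40), (13, 38, 40), (2, 10, 40), (2, 21, 40), (2, 38, 40), (21, 13, 30)}

{(13, 10, 40), (13, 21, 40), (13, 38, 40), (2, 10, 40), (2, 21, 40), (2, 38, 40), (21, 13, 30)}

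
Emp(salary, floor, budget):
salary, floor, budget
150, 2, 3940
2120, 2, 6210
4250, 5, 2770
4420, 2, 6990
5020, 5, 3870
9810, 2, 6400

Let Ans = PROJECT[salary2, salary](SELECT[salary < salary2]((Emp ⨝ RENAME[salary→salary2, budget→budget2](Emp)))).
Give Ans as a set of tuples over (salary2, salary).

{(2120, 150), (4420, 150), (4420, 2120), (5020, 4250), (9810, 150), (9810, 2120), (9810, 4420)}

ρ[salary→salary2, budget→budget2]: schema becomes (salary2, floor, budget2); tuples unchanged.
Emp ⋈ RENAME[salary→salary2, budget→budget2](Emp) (natural join on floor): {(150, 2, 3940, 150, 3940), (150, 2, 3940, 2120, 6210), (150, 2, 3940, 4420, 6990), (150, 2, 3940, 9810, 6400), (2120, 2, 6210, 150, 3940), (2120, 2, 6210, 2120, 6210), (2120, 2, 6210, 4420, 6990), (2120, 2, 6210, 9810, 6400), (4250, 5, 2770, 4250, 2770), (4250, 5, 2770, 5020, 3870), (4420, 2, 6990, 150, 3940), (4420, 2, 6990, 2120, 6210), (4420, 2, 6990, 4420, 6990), (4420, 2, 6990, 9810, 6400), (5020, 5, 3870, 4250, 2770), (5020, 5, 3870, 5020, 3870), (9810, 2, 6400, 150, 3940), (9810, 2, 6400, 2120, 6210), (9810, 2, 6400, 4420, 6990), (9810, 2, 6400, 9810, 6400)}
Apply σ_{salary < salary2}; surviving tuples: {(150, 2, 3940, 2120, 6210), (150, 2, 3940, 4420, 6990), (150, 2, 3940, 9810, 6400), (2120, 2, 6210, 4420, 6990), (2120, 2, 6210, 9810, 6400), (4250, 5, 2770, 5020, 3870), (4420, 2, 6990, 9810, 6400)}
Keep only column(s) salary2, salary: {(2120, 150), (4420, 150), (4420, 2120), (5020, 4250), (9810, 150), (9810, 2120), (9810, 4420)}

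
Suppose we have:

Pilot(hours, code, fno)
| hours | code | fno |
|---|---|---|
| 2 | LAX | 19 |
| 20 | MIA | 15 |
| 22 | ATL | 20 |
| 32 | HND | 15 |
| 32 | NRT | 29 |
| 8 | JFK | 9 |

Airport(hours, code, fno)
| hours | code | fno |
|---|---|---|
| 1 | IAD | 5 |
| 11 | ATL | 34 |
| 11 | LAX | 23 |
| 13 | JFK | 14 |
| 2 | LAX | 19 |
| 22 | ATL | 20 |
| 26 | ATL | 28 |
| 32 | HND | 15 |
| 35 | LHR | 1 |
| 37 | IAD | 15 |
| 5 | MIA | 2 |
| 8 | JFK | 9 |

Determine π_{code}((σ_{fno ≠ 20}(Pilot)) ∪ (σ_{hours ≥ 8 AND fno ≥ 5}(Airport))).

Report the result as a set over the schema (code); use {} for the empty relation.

Apply σ_{fno ≠ 20}; surviving tuples: {(2, LAX, 19), (20, MIA, 15), (32, HND, 15), (32, NRT, 29), (8, JFK, 9)}
Apply σ_{hours ≥ 8 AND fno ≥ 5}; surviving tuples: {(11, ATL, 34), (11, LAX, 23), (13, JFK, 14), (22, ATL, 20), (26, ATL, 28), (32, HND, 15), (37, IAD, 15), (8, JFK, 9)}
Union: {(2, LAX, 19), (20, MIA, 15), (32, HND, 15), (32, NRT, 29), (8, JFK, 9)} with {(11, ATL, 34), (11, LAX, 23), (13, JFK, 14), (22, ATL, 20), (26, ATL, 28), (32, HND, 15), (37, IAD, 15), (8, JFK, 9)} → {(11, ATL, 34), (11, LAX, 23), (13, JFK, 14), (2, LAX, 19), (20, MIA, 15), (22, ATL, 20), (26, ATL, 28), (32, HND, 15), (32, NRT, 29), (37, IAD, 15), (8, JFK, 9)}
π[code]: project onto (code) (4 duplicate(s) eliminated) → {ATL, HND, IAD, JFK, LAX, MIA, NRT}

{ATL, HND, IAD, JFK, LAX, MIA, NRT}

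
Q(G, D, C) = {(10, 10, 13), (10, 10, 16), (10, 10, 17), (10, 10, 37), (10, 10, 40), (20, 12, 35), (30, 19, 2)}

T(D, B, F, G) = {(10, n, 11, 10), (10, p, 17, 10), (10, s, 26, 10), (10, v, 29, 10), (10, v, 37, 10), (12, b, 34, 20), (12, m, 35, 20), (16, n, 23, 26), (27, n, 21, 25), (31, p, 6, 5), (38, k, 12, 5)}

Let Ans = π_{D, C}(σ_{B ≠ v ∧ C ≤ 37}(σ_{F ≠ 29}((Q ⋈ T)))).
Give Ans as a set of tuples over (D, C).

Joining Q and T on G, D yields {(10, 10, 13, n, 11), (10, 10, 13, p, 17), (10, 10, 13, s, 26), (10, 10, 13, v, 29), (10, 10, 13, v, 37), (10, 10, 16, n, 11), (10, 10, 16, p, 17), (10, 10, 16, s, 26), (10, 10, 16, v, 29), (10, 10, 16, v, 37), (10, 10, 17, n, 11), (10, 10, 17, p, 17), (10, 10, 17, s, 26), (10, 10, 17, v, 29), (10, 10, 17, v, 37), (10, 10, 37, n, 11), (10, 10, 37, p, 17), (10, 10, 37, s, 26), (10, 10, 37, v, 29), (10, 10, 37, v, 37), (10, 10, 40, n, 11), (10, 10, 40, p, 17), (10, 10, 40, s, 26), (10, 10, 40, v, 29), (10, 10, 40, v, 37), (20, 12, 35, b, 34), (20, 12, 35, m, 35)}.
σ[F ≠ 29]: keep tuples satisfying F ≠ 29 → {(10, 10, 13, n, 11), (10, 10, 13, p, 17), (10, 10, 13, s, 26), (10, 10, 13, v, 37), (10, 10, 16, n, 11), (10, 10, 16, p, 17), (10, 10, 16, s, 26), (10, 10, 16, v, 37), (10, 10, 17, n, 11), (10, 10, 17, p, 17), (10, 10, 17, s, 26), (10, 10, 17, v, 37), (10, 10, 37, n, 11), (10, 10, 37, p, 17), (10, 10, 37, s, 26), (10, 10, 37, v, 37), (10, 10, 40, n, 11), (10, 10, 40, p, 17), (10, 10, 40, s, 26), (10, 10, 40, v, 37), (20, 12, 35, b, 34), (20, 12, 35, m, 35)}
σ[B ≠ v ∧ C ≤ 37]: keep tuples satisfying B ≠ v ∧ C ≤ 37 → {(10, 10, 13, n, 11), (10, 10, 13, p, 17), (10, 10, 13, s, 26), (10, 10, 16, n, 11), (10, 10, 16, p, 17), (10, 10, 16, s, 26), (10, 10, 17, n, 11), (10, 10, 17, p, 17), (10, 10, 17, s, 26), (10, 10, 37, n, 11), (10, 10, 37, p, 17), (10, 10, 37, s, 26), (20, 12, 35, b, 34), (20, 12, 35, m, 35)}
π[D, C]: project onto (D, C) (9 duplicate(s) eliminated) → {(10, 13), (10, 16), (10, 17), (10, 37), (12, 35)}

{(10, 13), (10, 16), (10, 17), (10, 37), (12, 35)}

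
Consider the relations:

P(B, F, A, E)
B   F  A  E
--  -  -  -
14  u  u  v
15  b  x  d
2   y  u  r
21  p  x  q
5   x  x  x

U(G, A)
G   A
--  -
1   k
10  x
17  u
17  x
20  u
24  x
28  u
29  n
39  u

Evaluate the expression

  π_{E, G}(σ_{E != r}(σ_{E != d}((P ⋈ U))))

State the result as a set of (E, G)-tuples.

{(q, 10), (q, 17), (q, 24), (v, 17), (v, 20), (v, 28), (v, 39), (x, 10), (x, 17), (x, 24)}

Joining P and U on A yields {(14, u, u, v, 17), (14, u, u, v, 20), (14, u, u, v, 28), (14, u, u, v, 39), (15, b, x, d, 10), (15, b, x, d, 17), (15, b, x, d, 24), (2, y, u, r, 17), (2, y, u, r, 20), (2, y, u, r, 28), (2, y, u, r, 39), (21, p, x, q, 10), (21, p, x, q, 17), (21, p, x, q, 24), (5, x, x, x, 10), (5, x, x, x, 17), (5, x, x, x, 24)}.
Apply σ_{E != d}; surviving tuples: {(14, u, u, v, 17), (14, u, u, v, 20), (14, u, u, v, 28), (14, u, u, v, 39), (2, y, u, r, 17), (2, y, u, r, 20), (2, y, u, r, 28), (2, y, u, r, 39), (21, p, x, q, 10), (21, p, x, q, 17), (21, p, x, q, 24), (5, x, x, x, 10), (5, x, x, x, 17), (5, x, x, x, 24)}
Apply σ_{E != r}; surviving tuples: {(14, u, u, v, 17), (14, u, u, v, 20), (14, u, u, v, 28), (14, u, u, v, 39), (21, p, x, q, 10), (21, p, x, q, 17), (21, p, x, q, 24), (5, x, x, x, 10), (5, x, x, x, 17), (5, x, x, x, 24)}
π_{E, G} gives {(q, 10), (q, 17), (q, 24), (v, 17), (v, 20), (v, 28), (v, 39), (x, 10), (x, 17), (x, 24)}.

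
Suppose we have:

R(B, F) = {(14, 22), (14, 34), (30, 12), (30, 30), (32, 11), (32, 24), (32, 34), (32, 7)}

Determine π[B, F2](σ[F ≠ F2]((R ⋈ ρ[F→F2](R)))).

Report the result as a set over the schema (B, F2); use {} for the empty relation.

ρ[F→F2]: schema becomes (B, F2); tuples unchanged.
Joining R and ρ[F→F2](R) on B yields {(14, 22, 22), (14, 22, 34), (14, 34, 22), (14, 34, 34), (30, 12, 12), (30, 12, 30), (30, 30, 12), (30, 30, 30), (32, 11, 11), (32, 11, 24), (32, 11, 34), (32, 11, 7), (32, 24, 11), (32, 24, 24), (32, 24, 34), (32, 24, 7), (32, 34, 11), (32, 34, 24), (32, 34, 34), (32, 34, 7), (32, 7, 11), (32, 7, 24), (32, 7, 34), (32, 7, 7)}.
σ[F ≠ F2]: keep tuples satisfying F ≠ F2 → {(14, 22, 34), (14, 34, 22), (30, 12, 30), (30, 30, 12), (32, 11, 24), (32, 11, 34), (32, 11, 7), (32, 24, 11), (32, 24, 34), (32, 24, 7), (32, 34, 11), (32, 34, 24), (32, 34, 7), (32, 7, 11), (32, 7, 24), (32, 7, 34)}
Projecting to B, F2 (8 duplicate(s) eliminated): {(14, 22), (14, 34), (30, 12), (30, 30), (32, 11), (32, 24), (32, 34), (32, 7)}

{(14, 22), (14, 34), (30, 12), (30, 30), (32, 11), (32, 24), (32, 34), (32, 7)}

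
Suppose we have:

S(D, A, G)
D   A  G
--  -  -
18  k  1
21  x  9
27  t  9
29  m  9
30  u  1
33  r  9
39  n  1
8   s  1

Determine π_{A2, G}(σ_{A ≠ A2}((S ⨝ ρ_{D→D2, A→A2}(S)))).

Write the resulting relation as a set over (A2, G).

{(k, 1), (m, 9), (n, 1), (r, 9), (s, 1), (t, 9), (u, 1), (x, 9)}

ρ[D→D2, A→A2]: schema becomes (D2, A2, G); tuples unchanged.
Joining S and ρ_{D→D2, A→A2}(S) on G yields {(18, k, 1, 18, k), (18, k, 1, 30, u), (18, k, 1, 39, n), (18, k, 1, 8, s), (21, x, 9, 21, x), (21, x, 9, 27, t), (21, x, 9, 29, m), (21, x, 9, 33, r), (27, t, 9, 21, x), (27, t, 9, 27, t), (27, t, 9, 29, m), (27, t, 9, 33, r), (29, m, 9, 21, x), (29, m, 9, 27, t), (29, m, 9, 29, m), (29, m, 9, 33, r), (30, u, 1, 18, k), (30, u, 1, 30, u), (30, u, 1, 39, n), (30, u, 1, 8, s), (33, r, 9, 21, x), (33, r, 9, 27, t), (33, r, 9, 29, m), (33, r, 9, 33, r), (39, n, 1, 18, k), (39, n, 1, 30, u), (39, n, 1, 39, n), (39, n, 1, 8, s), (8, s, 1, 18, k), (8, s, 1, 30, u), (8, s, 1, 39, n), (8, s, 1, 8, s)}.
Selection A ≠ A2: {(18, k, 1, 30, u), (18, k, 1, 39, n), (18, k, 1, 8, s), (21, x, 9, 27, t), (21, x, 9, 29, m), (21, x, 9, 33, r), (27, t, 9, 21, x), (27, t, 9, 29, m), (27, t, 9, 33, r), (29, m, 9, 21, x), (29, m, 9, 27, t), (29, m, 9, 33, r), (30, u, 1, 18, k), (30, u, 1, 39, n), (30, u, 1, 8, s), (33, r, 9, 21, x), (33, r, 9, 27, t), (33, r, 9, 29, m), (39, n, 1, 18, k), (39, n, 1, 30, u), (39, n, 1, 8, s), (8, s, 1, 18, k), (8, s, 1, 30, u), (8, s, 1, 39, n)}
π[A2, G]: project onto (A2, G) (16 duplicate(s) eliminated) → {(k, 1), (m, 9), (n, 1), (r, 9), (s, 1), (t, 9), (u, 1), (x, 9)}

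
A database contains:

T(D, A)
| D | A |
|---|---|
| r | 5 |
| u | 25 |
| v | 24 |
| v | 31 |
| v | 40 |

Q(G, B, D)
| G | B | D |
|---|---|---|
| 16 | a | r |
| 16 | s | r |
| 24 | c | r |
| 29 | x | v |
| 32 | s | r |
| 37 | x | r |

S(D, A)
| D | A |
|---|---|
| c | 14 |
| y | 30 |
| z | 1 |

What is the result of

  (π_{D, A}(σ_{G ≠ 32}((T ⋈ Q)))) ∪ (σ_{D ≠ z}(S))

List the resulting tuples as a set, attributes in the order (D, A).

Natural join on D: {(r, 5, 16, a), (r, 5, 16, s), (r, 5, 24, c), (r, 5, 32, s), (r, 5, 37, x), (v, 24, 29, x), (v, 31, 29, x), (v, 40, 29, x)}
Filtering on G ≠ 32 leaves {(r, 5, 16, a), (r, 5, 16, s), (r, 5, 24, c), (r, 5, 37, x), (v, 24, 29, x), (v, 31, 29, x), (v, 40, 29, x)}.
π_{D, A} gives {(r, 5), (v, 24), (v, 31), (v, 40)} (3 duplicate(s) eliminated).
Filtering on D ≠ z leaves {(c, 14), (y, 30)}.
Taking the union: {(c, 14), (r, 5), (v, 24), (v, 31), (v, 40), (y, 30)}

{(c, 14), (r, 5), (v, 24), (v, 31), (v, 40), (y, 30)}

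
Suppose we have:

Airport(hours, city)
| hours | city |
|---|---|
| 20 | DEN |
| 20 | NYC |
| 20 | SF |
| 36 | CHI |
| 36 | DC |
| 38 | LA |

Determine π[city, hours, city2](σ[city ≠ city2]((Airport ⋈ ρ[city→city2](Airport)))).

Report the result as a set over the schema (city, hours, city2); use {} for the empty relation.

ρ[city→city2]: schema becomes (hours, city2); tuples unchanged.
Airport ⋈ ρ[city→city2](Airport) (natural join on hours): {(20, DEN, DEN), (20, DEN, NYC), (20, DEN, SF), (20, NYC, DEN), (20, NYC, NYC), (20, NYC, SF), (20, SF, DEN), (20, SF, NYC), (20, SF, SF), (36, CHI, CHI), (36, CHI, DC), (36, DC, CHI), (36, DC, DC), (38, LA, LA)}
Filtering on city ≠ city2 leaves {(20, DEN, NYC), (20, DEN, SF), (20, NYC, DEN), (20, NYC, SF), (20, SF, DEN), (20, SF, NYC), (36, CHI, DC), (36, DC, CHI)}.
Projecting to city, hours, city2: {(CHI, 36, DC), (DC, 36, CHI), (DEN, 20, NYC), (DEN, 20, SF), (NYC, 20, DEN), (NYC, 20, SF), (SF, 20, DEN), (SF, 20, NYC)}

{(CHI, 36, DC), (DC, 36, CHI), (DEN, 20, NYC), (DEN, 20, SF), (NYC, 20, DEN), (NYC, 20, SF), (SF, 20, DEN), (SF, 20, NYC)}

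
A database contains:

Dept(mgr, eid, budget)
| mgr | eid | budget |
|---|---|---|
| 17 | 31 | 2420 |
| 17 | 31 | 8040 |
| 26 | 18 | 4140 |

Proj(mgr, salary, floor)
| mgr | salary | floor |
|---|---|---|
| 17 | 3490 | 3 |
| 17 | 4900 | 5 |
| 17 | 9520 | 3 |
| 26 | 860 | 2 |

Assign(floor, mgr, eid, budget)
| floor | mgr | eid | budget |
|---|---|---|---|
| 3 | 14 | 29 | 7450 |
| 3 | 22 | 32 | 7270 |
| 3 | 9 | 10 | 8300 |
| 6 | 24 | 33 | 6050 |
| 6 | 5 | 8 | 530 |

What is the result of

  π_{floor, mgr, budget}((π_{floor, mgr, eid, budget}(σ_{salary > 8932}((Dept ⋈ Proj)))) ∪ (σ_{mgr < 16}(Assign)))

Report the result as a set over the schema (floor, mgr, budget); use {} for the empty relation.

Dept ⋈ Proj (natural join on mgr): {(17, 31, 2420, 3490, 3), (17, 31, 2420, 4900, 5), (17, 31, 2420, 9520, 3), (17, 31, 8040, 3490, 3), (17, 31, 8040, 4900, 5), (17, 31, 8040, 9520, 3), (26, 18, 4140, 860, 2)}
Filtering on salary > 8932 leaves {(17, 31, 2420, 9520, 3), (17, 31, 8040, 9520, 3)}.
Projecting to floor, mgr, eid, budget: {(3, 17, 31, 2420), (3, 17, 31, 8040)}
Filtering on mgr < 16 leaves {(3, 14, 29, 7450), (3, 9, 10, 8300), (6, 5, 8, 530)}.
Taking the union: {(3, 14, 29, 7450), (3, 17, 31, 2420), (3, 17, 31, 8040), (3, 9, 10, 8300), (6, 5, 8, 530)}
Projecting to floor, mgr, budget: {(3, 14, 7450), (3, 17, 2420), (3, 17, 8040), (3, 9, 8300), (6, 5, 530)}

{(3, 14, 7450), (3, 17, 2420), (3, 17, 8040), (3, 9, 8300), (6, 5, 530)}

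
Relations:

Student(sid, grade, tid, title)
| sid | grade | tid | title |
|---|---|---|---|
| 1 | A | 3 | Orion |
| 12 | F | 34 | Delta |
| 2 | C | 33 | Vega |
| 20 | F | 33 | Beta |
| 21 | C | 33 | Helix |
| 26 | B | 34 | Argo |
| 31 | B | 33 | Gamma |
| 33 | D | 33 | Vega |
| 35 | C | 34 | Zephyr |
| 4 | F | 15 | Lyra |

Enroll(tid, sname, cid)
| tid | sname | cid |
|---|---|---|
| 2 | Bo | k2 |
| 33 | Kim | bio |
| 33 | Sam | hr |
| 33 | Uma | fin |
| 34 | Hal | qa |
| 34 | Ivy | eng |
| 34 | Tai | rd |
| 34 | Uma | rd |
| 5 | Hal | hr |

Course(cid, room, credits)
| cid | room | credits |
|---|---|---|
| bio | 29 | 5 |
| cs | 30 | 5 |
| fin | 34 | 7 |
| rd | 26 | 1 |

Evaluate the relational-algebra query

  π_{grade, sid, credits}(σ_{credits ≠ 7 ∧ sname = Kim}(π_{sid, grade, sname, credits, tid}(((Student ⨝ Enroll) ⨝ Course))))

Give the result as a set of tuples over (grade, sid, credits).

{(B, 31, 5), (C, 2, 5), (C, 21, 5), (D, 33, 5), (F, 20, 5)}

Student ⋈ Enroll (natural join on tid): {(12, F, 34, Delta, Hal, qa), (12, F, 34, Delta, Ivy, eng), (12, F, 34, Delta, Tai, rd), (12, F, 34, Delta, Uma, rd), (2, C, 33, Vega, Kim, bio), (2, C, 33, Vega, Sam, hr), (2, C, 33, Vega, Uma, fin), (20, F, 33, Beta, Kim, bio), (20, F, 33, Beta, Sam, hr), (20, F, 33, Beta, Uma, fin), (21, C, 33, Helix, Kim, bio), (21, C, 33, Helix, Sam, hr), (21, C, 33, Helix, Uma, fin), (26, B, 34, Argo, Hal, qa), (26, B, 34, Argo, Ivy, eng), (26, B, 34, Argo, Tai, rd), (26, B, 34, Argo, Uma, rd), (31, B, 33, Gamma, Kim, bio), (31, B, 33, Gamma, Sam, hr), (31, B, 33, Gamma, Uma, fin), (33, D, 33, Vega, Kim, bio), (33, D, 33, Vega, Sam, hr), (33, D, 33, Vega, Uma, fin), (35, C, 34, Zephyr, Hal, qa), (35, C, 34, Zephyr, Ivy, eng), (35, C, 34, Zephyr, Tai, rd), (35, C, 34, Zephyr, Uma, rd)}
(Student ⨝ Enroll) ⋈ Course (natural join on cid): {(12, F, 34, Delta, Tai, rd, 26, 1), (12, F, 34, Delta, Uma, rd, 26, 1), (2, C, 33, Vega, Kim, bio, 29, 5), (2, C, 33, Vega, Uma, fin, 34, 7), (20, F, 33, Beta, Kim, bio, 29, 5), (20, F, 33, Beta, Uma, fin, 34, 7), (21, C, 33, Helix, Kim, bio, 29, 5), (21, C, 33, Helix, Uma, fin, 34, 7), (26, B, 34, Argo, Tai, rd, 26, 1), (26, B, 34, Argo, Uma, rd, 26, 1), (31, B, 33, Gamma, Kim, bio, 29, 5), (31, B, 33, Gamma, Uma, fin, 34, 7), (33, D, 33, Vega, Kim, bio, 29, 5), (33, D, 33, Vega, Uma, fin, 34, 7), (35, C, 34, Zephyr, Tai, rd, 26, 1), (35, C, 34, Zephyr, Uma, rd, 26, 1)}
Projecting to sid, grade, sname, credits, tid: {(12, F, Tai, 1, 34), (12, F, Uma, 1, 34), (2, C, Kim, 5, 33), (2, C, Uma, 7, 33), (20, F, Kim, 5, 33), (20, F, Uma, 7, 33), (21, C, Kim, 5, 33), (21, C, Uma, 7, 33), (26, B, Tai, 1, 34), (26, B, Uma, 1, 34), (31, B, Kim, 5, 33), (31, B, Uma, 7, 33), (33, D, Kim, 5, 33), (33, D, Uma, 7, 33), (35, C, Tai, 1, 34), (35, C, Uma, 1, 34)}
Filtering on credits ≠ 7 ∧ sname = Kim leaves {(2, C, Kim, 5, 33), (20, F, Kim, 5, 33), (21, C, Kim, 5, 33), (31, B, Kim, 5, 33), (33, D, Kim, 5, 33)}.
Projecting to grade, sid, credits: {(B, 31, 5), (C, 2, 5), (C, 21, 5), (D, 33, 5), (F, 20, 5)}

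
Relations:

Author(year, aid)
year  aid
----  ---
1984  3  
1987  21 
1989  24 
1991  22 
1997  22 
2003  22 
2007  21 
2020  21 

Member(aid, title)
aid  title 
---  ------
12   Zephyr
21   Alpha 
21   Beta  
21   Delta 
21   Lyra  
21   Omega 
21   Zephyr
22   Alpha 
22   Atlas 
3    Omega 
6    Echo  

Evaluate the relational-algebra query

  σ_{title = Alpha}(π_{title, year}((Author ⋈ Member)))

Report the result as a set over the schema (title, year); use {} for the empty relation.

Joining Author and Member on aid yields {(1984, 3, Omega), (1987, 21, Alpha), (1987, 21, Beta), (1987, 21, Delta), (1987, 21, Lyra), (1987, 21, Omega), (1987, 21, Zephyr), (1991, 22, Alpha), (1991, 22, Atlas), (1997, 22, Alpha), (1997, 22, Atlas), (2003, 22, Alpha), (2003, 22, Atlas), (2007, 21, Alpha), (2007, 21, Beta), (2007, 21, Delta), (2007, 21, Lyra), (2007, 21, Omega), (2007, 21, Zephyr), (2020, 21, Alpha), (2020, 21, Beta), (2020, 21, Delta), (2020, 21, Lyra), (2020, 21, Omega), (2020, 21, Zephyr)}.
Keep only column(s) title, year: {(Alpha, 1987), (Alpha, 1991), (Alpha, 1997), (Alpha, 2003), (Alpha, 2007), (Alpha, 2020), (Atlas, 1991), (Atlas, 1997), (Atlas, 2003), (Beta, 1987), (Beta, 2007), (Beta, 2020), (Delta, 1987), (Delta, 2007), (Delta, 2020), (Lyra, 1987), (Lyra, 2007), (Lyra, 2020), (Omega, 1984), (Omega, 1987), (Omega, 2007), (Omega, 2020), (Zephyr, 1987), (Zephyr, 2007), (Zephyr, 2020)}
Filtering on title = Alpha leaves {(Alpha, 1987), (Alpha, 1991), (Alpha, 1997), (Alpha, 2003), (Alpha, 2007), (Alpha, 2020)}.

{(Alpha, 1987), (Alpha, 1991), (Alpha, 1997), (Alpha, 2003), (Alpha, 2007), (Alpha, 2020)}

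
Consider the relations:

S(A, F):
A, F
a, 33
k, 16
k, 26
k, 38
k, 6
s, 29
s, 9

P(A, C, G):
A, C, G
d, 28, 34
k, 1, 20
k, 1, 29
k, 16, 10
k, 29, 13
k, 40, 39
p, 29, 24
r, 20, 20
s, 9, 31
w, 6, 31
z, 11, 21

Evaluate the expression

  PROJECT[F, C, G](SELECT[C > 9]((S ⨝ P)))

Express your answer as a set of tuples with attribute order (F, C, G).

Natural join on A: {(k, 16, 1, 20), (k, 16, 1, 29), (k, 16, 16, 10), (k, 16, 29, 13), (k, 16, 40, 39), (k, 26, 1, 20), (k, 26, 1, 29), (k, 26, 16, 10), (k, 26, 29, 13), (k, 26, 40, 39), (k, 38, 1, 20), (k, 38, 1, 29), (k, 38, 16, 10), (k, 38, 29, 13), (k, 38, 40, 39), (k, 6, 1, 20), (k, 6, 1, 29), (k, 6, 16, 10), (k, 6, 29, 13), (k, 6, 40, 39), (s, 29, 9, 31), (s, 9, 9, 31)}
Filtering on C > 9 leaves {(k, 16, 16, 10), (k, 16, 29, 13), (k, 16, 40, 39), (k, 26, 16, 10), (k, 26, 29, 13), (k, 26, 40, 39), (k, 38, 16, 10), (k, 38, 29, 13), (k, 38, 40, 39), (k, 6, 16, 10), (k, 6, 29, 13), (k, 6, 40, 39)}.
π[F, C, G]: project onto (F, C, G) → {(16, 16, 10), (16, 29, 13), (16, 40, 39), (26, 16, 10), (26, 29, 13), (26, 40, 39), (38, 16, 10), (38, 29, 13), (38, 40, 39), (6, 16, 10), (6, 29, 13), (6, 40, 39)}

{(16, 16, 10), (16, 29, 13), (16, 40, 39), (26, 16, 10), (26, 29, 13), (26, 40, 39), (38, 16, 10), (38, 29, 13), (38, 40, 39), (6, 16, 10), (6, 29, 13), (6, 40, 39)}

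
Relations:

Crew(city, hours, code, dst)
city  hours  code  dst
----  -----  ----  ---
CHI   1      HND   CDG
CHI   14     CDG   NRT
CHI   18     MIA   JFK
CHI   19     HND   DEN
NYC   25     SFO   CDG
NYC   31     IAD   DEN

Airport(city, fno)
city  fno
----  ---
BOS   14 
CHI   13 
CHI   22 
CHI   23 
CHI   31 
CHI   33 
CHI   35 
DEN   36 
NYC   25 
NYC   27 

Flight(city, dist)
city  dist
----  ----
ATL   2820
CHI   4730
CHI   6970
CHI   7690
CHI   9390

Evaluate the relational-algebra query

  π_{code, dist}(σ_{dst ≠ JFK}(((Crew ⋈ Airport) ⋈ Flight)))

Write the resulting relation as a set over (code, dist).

{(CDG, 4730), (CDG, 6970), (CDG, 7690), (CDG, 9390), (HND, 4730), (HND, 6970), (HND, 7690), (HND, 9390)}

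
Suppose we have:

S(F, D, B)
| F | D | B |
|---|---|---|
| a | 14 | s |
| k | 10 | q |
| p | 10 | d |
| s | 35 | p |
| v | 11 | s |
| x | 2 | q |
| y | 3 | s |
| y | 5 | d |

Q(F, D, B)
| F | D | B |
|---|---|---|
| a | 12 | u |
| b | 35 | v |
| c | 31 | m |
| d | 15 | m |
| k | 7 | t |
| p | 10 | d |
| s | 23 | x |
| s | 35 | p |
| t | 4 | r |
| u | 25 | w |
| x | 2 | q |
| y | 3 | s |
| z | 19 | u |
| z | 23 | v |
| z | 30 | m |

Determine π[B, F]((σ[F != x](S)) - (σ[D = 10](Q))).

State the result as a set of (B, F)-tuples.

Apply σ_{F != x}; surviving tuples: {(a, 14, s), (k, 10, q), (p, 10, d), (s, 35, p), (v, 11, s), (y, 3, s), (y, 5, d)}
Apply σ_{D = 10}; surviving tuples: {(p, 10, d)}
Difference: {(a, 14, s), (k, 10, q), (p, 10, d), (s, 35, p), (v, 11, s), (y, 3, s), (y, 5, d)} with {(p, 10, d)} → {(a, 14, s), (k, 10, q), (s, 35, p), (v, 11, s), (y, 3, s), (y, 5, d)}
π_{B, F} gives {(d, y), (p, s), (q, k), (s, a), (s, v), (s, y)}.

{(d, y), (p, s), (q, k), (s, a), (s, v), (s, y)}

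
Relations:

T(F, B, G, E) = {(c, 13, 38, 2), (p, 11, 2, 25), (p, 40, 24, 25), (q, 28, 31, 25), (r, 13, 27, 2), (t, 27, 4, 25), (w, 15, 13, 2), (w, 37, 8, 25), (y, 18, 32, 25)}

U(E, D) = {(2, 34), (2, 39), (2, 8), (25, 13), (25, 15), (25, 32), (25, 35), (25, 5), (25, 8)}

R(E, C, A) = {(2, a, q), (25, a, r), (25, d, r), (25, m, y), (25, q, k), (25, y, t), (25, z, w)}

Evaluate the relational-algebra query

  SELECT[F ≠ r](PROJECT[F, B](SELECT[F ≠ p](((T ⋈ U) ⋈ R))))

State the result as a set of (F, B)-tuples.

{(c, 13), (q, 28), (t, 27), (w, 15), (w, 37), (y, 18)}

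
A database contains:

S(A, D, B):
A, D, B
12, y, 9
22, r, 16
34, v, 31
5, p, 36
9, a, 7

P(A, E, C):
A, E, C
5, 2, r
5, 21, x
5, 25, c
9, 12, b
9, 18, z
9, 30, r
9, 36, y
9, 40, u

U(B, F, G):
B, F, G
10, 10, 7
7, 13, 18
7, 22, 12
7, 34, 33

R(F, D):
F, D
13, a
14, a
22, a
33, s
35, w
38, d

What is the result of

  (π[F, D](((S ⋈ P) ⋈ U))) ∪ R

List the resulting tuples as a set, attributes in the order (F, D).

S ⋈ P (natural join on A): {(5, p, 36, 2, r), (5, p, 36, 21, x), (5, p, 36, 25, c), (9, a, 7, 12, b), (9, a, 7, 18, z), (9, a, 7, 30, r), (9, a, 7, 36, y), (9, a, 7, 40, u)}
(S ⋈ P) ⋈ U (natural join on B): {(9, a, 7, 12, b, 13, 18), (9, a, 7, 12, b, 22, 12), (9, a, 7, 12, b, 34, 33), (9, a, 7, 18, z, 13, 18), (9, a, 7, 18, z, 22, 12), (9, a, 7, 18, z, 34, 33), (9, a, 7, 30, r, 13, 18), (9, a, 7, 30, r, 22, 12), (9, a, 7, 30, r, 34, 33), (9, a, 7, 36, y, 13, 18), (9, a, 7, 36, y, 22, 12), (9, a, 7, 36, y, 34, 33), (9, a, 7, 40, u, 13, 18), (9, a, 7, 40, u, 22, 12), (9, a, 7, 40, u, 34, 33)}
Keep only column(s) F, D (12 duplicate(s) eliminated): {(13, a), (22, a), (34, a)}
Taking the union: {(13, a), (14, a), (22, a), (33, s), (34, a), (35, w), (38, d)}

{(13, a), (14, a), (22, a), (33, s), (34, a), (35, w), (38, d)}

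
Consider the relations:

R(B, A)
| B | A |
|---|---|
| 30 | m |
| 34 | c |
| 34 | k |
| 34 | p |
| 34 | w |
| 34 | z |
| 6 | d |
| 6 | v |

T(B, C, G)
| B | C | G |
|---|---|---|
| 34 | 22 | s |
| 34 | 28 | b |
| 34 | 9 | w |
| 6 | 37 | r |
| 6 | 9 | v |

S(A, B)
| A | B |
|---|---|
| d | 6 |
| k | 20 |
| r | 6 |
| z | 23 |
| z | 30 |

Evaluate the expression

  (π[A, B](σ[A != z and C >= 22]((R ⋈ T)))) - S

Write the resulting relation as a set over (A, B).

Natural join on B: {(34, c, 22, s), (34, c, 28, b), (34, c, 9, w), (34, k, 22, s), (34, k, 28, b), (34, k, 9, w), (34, p, 22, s), (34, p, 28, b), (34, p, 9, w), (34, w, 22, s), (34, w, 28, b), (34, w, 9, w), (34, z, 22, s), (34, z, 28, b), (34, z, 9, w), (6, d, 37, r), (6, d, 9, v), (6, v, 37, r), (6, v, 9, v)}
Filtering on A != z and C >= 22 leaves {(34, c, 22, s), (34, c, 28, b), (34, k, 22, s), (34, k, 28, b), (34, p, 22, s), (34, p, 28, b), (34, w, 22, s), (34, w, 28, b), (6, d, 37, r), (6, v, 37, r)}.
π[A, B]: project onto (A, B) (4 duplicate(s) eliminated) → {(c, 34), (d, 6), (k, 34), (p, 34), (v, 6), (w, 34)}
Difference: {(c, 34), (d, 6), (k, 34), (p, 34), (v, 6), (w, 34)} with {(d, 6), (k, 20), (r, 6), (z, 23), (z, 30)} → {(c, 34), (k, 34), (p, 34), (v, 6), (w, 34)}

{(c, 34), (k, 34), (p, 34), (v, 6), (w, 34)}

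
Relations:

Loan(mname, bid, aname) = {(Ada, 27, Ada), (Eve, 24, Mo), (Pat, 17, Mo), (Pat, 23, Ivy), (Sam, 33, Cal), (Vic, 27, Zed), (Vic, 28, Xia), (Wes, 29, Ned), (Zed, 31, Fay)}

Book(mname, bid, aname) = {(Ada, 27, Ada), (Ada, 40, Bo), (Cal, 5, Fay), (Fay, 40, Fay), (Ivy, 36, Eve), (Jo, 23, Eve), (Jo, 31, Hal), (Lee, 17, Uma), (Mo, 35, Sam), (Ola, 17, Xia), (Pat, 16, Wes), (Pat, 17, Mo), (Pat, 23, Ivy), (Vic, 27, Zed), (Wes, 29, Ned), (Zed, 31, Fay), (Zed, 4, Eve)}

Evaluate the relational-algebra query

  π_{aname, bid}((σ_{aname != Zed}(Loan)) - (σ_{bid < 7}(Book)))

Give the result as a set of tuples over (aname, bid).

{(Ada, 27), (Cal, 33), (Fay, 31), (Ivy, 23), (Mo, 17), (Mo, 24), (Ned, 29), (Xia, 28)}

Selection aname != Zed: {(Ada, 27, Ada), (Eve, 24, Mo), (Pat, 17, Mo), (Pat, 23, Ivy), (Sam, 33, Cal), (Vic, 28, Xia), (Wes, 29, Ned), (Zed, 31, Fay)}
Selection bid < 7: {(Cal, 5, Fay), (Zed, 4, Eve)}
Taking the difference: {(Ada, 27, Ada), (Eve, 24, Mo), (Pat, 17, Mo), (Pat, 23, Ivy), (Sam, 33, Cal), (Vic, 28, Xia), (Wes, 29, Ned), (Zed, 31, Fay)}
Projecting to aname, bid: {(Ada, 27), (Cal, 33), (Fay, 31), (Ivy, 23), (Mo, 17), (Mo, 24), (Ned, 29), (Xia, 28)}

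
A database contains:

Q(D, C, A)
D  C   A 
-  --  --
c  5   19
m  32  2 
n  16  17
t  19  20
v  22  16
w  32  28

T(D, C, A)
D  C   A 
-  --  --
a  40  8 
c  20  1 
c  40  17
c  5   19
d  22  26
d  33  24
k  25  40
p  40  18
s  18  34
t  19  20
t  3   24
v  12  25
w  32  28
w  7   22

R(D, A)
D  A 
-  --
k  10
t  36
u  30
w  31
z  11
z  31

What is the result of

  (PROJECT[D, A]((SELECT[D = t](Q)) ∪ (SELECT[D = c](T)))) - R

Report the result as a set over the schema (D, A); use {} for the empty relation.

{(c, 1), (c, 17), (c, 19), (t, 20)}

Selection D = t: {(t, 19, 20)}
Selection D = c: {(c, 20, 1), (c, 40, 17), (c, 5, 19)}
Union: {(t, 19, 20)} with {(c, 20, 1), (c, 40, 17), (c, 5, 19)} → {(c, 20, 1), (c, 40, 17), (c, 5, 19), (t, 19, 20)}
π_{D, A} gives {(c, 1), (c, 17), (c, 19), (t, 20)}.
Difference: {(c, 1), (c, 17), (c, 19), (t, 20)} with {(k, 10), (t, 36), (u, 30), (w, 31), (z, 11), (z, 31)} → {(c, 1), (c, 17), (c, 19), (t, 20)}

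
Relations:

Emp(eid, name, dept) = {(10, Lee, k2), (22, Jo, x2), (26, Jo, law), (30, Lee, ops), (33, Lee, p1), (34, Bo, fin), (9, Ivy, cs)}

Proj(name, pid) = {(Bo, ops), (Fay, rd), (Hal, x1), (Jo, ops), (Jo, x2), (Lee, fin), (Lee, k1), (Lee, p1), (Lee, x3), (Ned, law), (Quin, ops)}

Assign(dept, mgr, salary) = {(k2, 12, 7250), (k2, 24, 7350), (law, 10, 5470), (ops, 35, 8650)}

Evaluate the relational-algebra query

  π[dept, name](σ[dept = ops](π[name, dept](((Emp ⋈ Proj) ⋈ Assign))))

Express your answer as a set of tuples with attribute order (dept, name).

Emp ⋈ Proj (natural join on name): {(10, Lee, k2, fin), (10, Lee, k2, k1), (10, Lee, k2, p1), (10, Lee, k2, x3), (22, Jo, x2, ops), (22, Jo, x2, x2), (26, Jo, law, ops), (26, Jo, law, x2), (30, Lee, ops, fin), (30, Lee, ops, k1), (30, Lee, ops, p1), (30, Lee, ops, x3), (33, Lee, p1, fin), (33, Lee, p1, k1), (33, Lee, p1, p1), (33, Lee, p1, x3), (34, Bo, fin, ops)}
(Emp ⋈ Proj) ⋈ Assign (natural join on dept): {(10, Lee, k2, fin, 12, 7250), (10, Lee, k2, fin, 24, 7350), (10, Lee, k2, k1, 12, 7250), (10, Lee, k2, k1, 24, 7350), (10, Lee, k2, p1, 12, 7250), (10, Lee, k2, p1, 24, 7350), (10, Lee, k2, x3, 12, 7250), (10, Lee, k2, x3, 24, 7350), (26, Jo, law, ops, 10, 5470), (26, Jo, law, x2, 10, 5470), (30, Lee, ops, fin, 35, 8650), (30, Lee, ops, k1, 35, 8650), (30, Lee, ops, p1, 35, 8650), (30, Lee, ops, x3, 35, 8650)}
π_{name, dept} gives {(Jo, law), (Lee, k2), (Lee, ops)} (11 duplicate(s) eliminated).
Selection dept = ops: {(Lee, ops)}
π_{dept, name} gives {(ops, Lee)}.

{(ops, Lee)}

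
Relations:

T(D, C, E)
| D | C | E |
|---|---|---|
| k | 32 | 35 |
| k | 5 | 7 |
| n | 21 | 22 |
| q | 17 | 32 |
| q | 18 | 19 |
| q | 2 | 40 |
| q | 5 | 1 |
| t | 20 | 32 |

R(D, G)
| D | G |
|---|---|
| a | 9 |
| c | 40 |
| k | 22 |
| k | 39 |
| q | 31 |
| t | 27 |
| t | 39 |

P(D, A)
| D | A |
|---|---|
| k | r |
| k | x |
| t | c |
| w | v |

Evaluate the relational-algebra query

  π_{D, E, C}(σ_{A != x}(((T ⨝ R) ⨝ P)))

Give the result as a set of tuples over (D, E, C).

Joining T and R on D yields {(k, 32, 35, 22), (k, 32, 35, 39), (k, 5, 7, 22), (k, 5, 7, 39), (q, 17, 32, 31), (q, 18, 19, 31), (q, 2, 40, 31), (q, 5, 1, 31), (t, 20, 32, 27), (t, 20, 32, 39)}.
Joining (T ⨝ R) and P on D yields {(k, 32, 35, 22, r), (k, 32, 35, 22, x), (k, 32, 35, 39, r), (k, 32, 35, 39, x), (k, 5, 7, 22, r), (k, 5, 7, 22, x), (k, 5, 7, 39, r), (k, 5, 7, 39, x), (t, 20, 32, 27, c), (t, 20, 32, 39, c)}.
Selection A != x: {(k, 32, 35, 22, r), (k, 32, 35, 39, r), (k, 5, 7, 22, r), (k, 5, 7, 39, r), (t, 20, 32, 27, c), (t, 20, 32, 39, c)}
Keep only column(s) D, E, C (3 duplicate(s) eliminated): {(k, 35, 32), (k, 7, 5), (t, 32, 20)}

{(k, 35, 32), (k, 7, 5), (t, 32, 20)}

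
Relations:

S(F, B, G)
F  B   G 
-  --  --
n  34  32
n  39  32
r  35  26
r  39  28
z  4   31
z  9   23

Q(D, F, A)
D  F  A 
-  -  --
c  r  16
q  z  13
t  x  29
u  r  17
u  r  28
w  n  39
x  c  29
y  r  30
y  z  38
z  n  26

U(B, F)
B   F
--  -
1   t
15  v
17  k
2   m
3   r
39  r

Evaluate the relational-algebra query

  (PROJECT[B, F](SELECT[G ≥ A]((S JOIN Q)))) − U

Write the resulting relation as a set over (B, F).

Joining S and Q on F yields {(n, 34, 32, w, 39), (n, 34, 32, z, 26), (n, 39, 32, w, 39), (n, 39, 32, z, 26), (r, 35, 26, c, 16), (r, 35, 26, u, 17), (r, 35, 26, u, 28), (r, 35, 26, y, 30), (r, 39, 28, c, 16), (r, 39, 28, u, 17), (r, 39, 28, u, 28), (r, 39, 28, y, 30), (z, 4, 31, q, 13), (z, 4, 31, y, 38), (z, 9, 23, q, 13), (z, 9, 23, y, 38)}.
Selection G ≥ A: {(n, 34, 32, z, 26), (n, 39, 32, z, 26), (r, 35, 26, c, 16), (r, 35, 26, u, 17), (r, 39, 28, c, 16), (r, 39, 28, u, 17), (r, 39, 28, u, 28), (z, 4, 31, q, 13), (z, 9, 23, q, 13)}
π_{B, F} gives {(34, n), (35, r), (39, n), (39, r), (4, z), (9, z)} (3 duplicate(s) eliminated).
Set difference of the two operands is {(34, n), (35, r), (39, n), (4, z), (9, z)}.

{(34, n), (35, r), (39, n), (4, z), (9, z)}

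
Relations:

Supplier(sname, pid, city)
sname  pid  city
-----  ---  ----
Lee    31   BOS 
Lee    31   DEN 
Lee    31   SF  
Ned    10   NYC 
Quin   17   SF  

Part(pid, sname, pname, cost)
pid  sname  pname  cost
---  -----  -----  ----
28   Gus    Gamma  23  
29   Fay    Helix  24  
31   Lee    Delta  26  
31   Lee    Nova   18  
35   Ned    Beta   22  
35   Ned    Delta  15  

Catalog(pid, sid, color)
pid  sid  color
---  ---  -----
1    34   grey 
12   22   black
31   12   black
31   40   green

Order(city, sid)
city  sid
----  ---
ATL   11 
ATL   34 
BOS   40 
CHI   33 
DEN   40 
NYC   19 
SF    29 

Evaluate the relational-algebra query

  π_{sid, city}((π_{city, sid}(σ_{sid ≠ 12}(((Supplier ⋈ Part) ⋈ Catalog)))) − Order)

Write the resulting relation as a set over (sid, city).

{(40, SF)}

Joining Supplier and Part on sname, pid yields {(Lee, 31, BOS, Delta, 26), (Lee, 31, BOS, Nova, 18), (Lee, 31, DEN, Delta, 26), (Lee, 31, DEN, Nova, 18), (Lee, 31, SF, Delta, 26), (Lee, 31, SF, Nova, 18)}.
Joining (Supplier ⋈ Part) and Catalog on pid yields {(Lee, 31, BOS, Delta, 26, 12, black), (Lee, 31, BOS, Delta, 26, 40, green), (Lee, 31, BOS, Nova, 18, 12, black), (Lee, 31, BOS, Nova, 18, 40, green), (Lee, 31, DEN, Delta, 26, 12, black), (Lee, 31, DEN, Delta, 26, 40, green), (Lee, 31, DEN, Nova, 18, 12, black), (Lee, 31, DEN, Nova, 18, 40, green), (Lee, 31, SF, Delta, 26, 12, black), (Lee, 31, SF, Delta, 26, 40, green), (Lee, 31, SF, Nova, 18, 12, black), (Lee, 31, SF, Nova, 18, 40, green)}.
σ[sid ≠ 12]: keep tuples satisfying sid ≠ 12 → {(Lee, 31, BOS, Delta, 26, 40, green), (Lee, 31, BOS, Nova, 18, 40, green), (Lee, 31, DEN, Delta, 26, 40, green), (Lee, 31, DEN, Nova, 18, 40, green), (Lee, 31, SF, Delta, 26, 40, green), (Lee, 31, SF, Nova, 18, 40, green)}
Projecting to city, sid (3 duplicate(s) eliminated): {(BOS, 40), (DEN, 40), (SF, 40)}
Taking the difference: {(SF, 40)}
Projecting to sid, city: {(40, SF)}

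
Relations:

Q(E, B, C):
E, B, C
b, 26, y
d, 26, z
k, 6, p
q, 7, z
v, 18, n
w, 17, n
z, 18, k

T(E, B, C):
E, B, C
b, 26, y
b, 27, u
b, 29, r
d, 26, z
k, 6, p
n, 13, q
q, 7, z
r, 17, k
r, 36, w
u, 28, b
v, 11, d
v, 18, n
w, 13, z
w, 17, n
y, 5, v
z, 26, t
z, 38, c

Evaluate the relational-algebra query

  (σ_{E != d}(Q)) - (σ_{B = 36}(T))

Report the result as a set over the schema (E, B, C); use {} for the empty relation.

Filtering on E != d leaves {(b, 26, y), (k, 6, p), (q, 7, z), (v, 18, n), (w, 17, n), (z, 18, k)}.
Filtering on B = 36 leaves {(r, 36, w)}.
Difference: {(b, 26, y), (k, 6, p), (q, 7, z), (v, 18, n), (w, 17, n), (z, 18, k)} with {(r, 36, w)} → {(b, 26, y), (k, 6, p), (q, 7, z), (v, 18, n), (w, 17, n), (z, 18, k)}

{(b, 26, y), (k, 6, p), (q, 7, z), (v, 18, n), (w, 17, n), (z, 18, k)}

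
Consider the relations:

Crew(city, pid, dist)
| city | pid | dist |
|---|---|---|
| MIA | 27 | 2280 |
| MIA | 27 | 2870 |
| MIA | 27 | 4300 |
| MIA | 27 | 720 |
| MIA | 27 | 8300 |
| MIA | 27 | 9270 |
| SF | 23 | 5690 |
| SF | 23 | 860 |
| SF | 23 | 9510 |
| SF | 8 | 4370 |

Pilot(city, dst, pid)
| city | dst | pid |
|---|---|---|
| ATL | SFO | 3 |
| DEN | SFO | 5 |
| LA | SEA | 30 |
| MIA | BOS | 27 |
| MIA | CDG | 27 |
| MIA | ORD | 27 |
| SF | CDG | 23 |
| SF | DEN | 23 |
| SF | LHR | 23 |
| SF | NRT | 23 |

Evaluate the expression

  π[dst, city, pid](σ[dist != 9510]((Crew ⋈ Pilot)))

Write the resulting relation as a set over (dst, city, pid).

Crew ⋈ Pilot (natural join on city, pid): {(MIA, 27, 2280, BOS), (MIA, 27, 2280, CDG), (MIA, 27, 2280, ORD), (MIA, 27, 2870, BOS), (MIA, 27, 2870, CDG), (MIA, 27, 2870, ORD), (MIA, 27, 4300, BOS), (MIA, 27, 4300, CDG), (MIA, 27, 4300, ORD), (MIA, 27, 720, BOS), (MIA, 27, 720, CDG), (MIA, 27, 720, ORD), (MIA, 27, 8300, BOS), (MIA, 27, 8300, CDG), (MIA, 27, 8300, ORD), (MIA, 27, 9270, BOS), (MIA, 27, 9270, CDG), (MIA, 27, 9270, ORD), (SF, 23, 5690, CDG), (SF, 23, 5690, DEN), (SF, 23, 5690, LHR), (SF, 23, 5690, NRT), (SF, 23, 860, CDG), (SF, 23, 860, DEN), (SF, 23, 860, LHR), (SF, 23, 860, NRT), (SF, 23, 9510, CDG), (SF, 23, 9510, DEN), (SF, 23, 9510, LHR), (SF, 23, 9510, NRT)}
Selection dist != 9510: {(MIA, 27, 2280, BOS), (MIA, 27, 2280, CDG), (MIA, 27, 2280, ORD), (MIA, 27, 2870, BOS), (MIA, 27, 2870, CDG), (MIA, 27, 2870, ORD), (MIA, 27, 4300, BOS), (MIA, 27, 4300, CDG), (MIA, 27, 4300, ORD), (MIA, 27, 720, BOS), (MIA, 27, 720, CDG), (MIA, 27, 720, ORD), (MIA, 27, 8300, BOS), (MIA, 27, 8300, CDG), (MIA, 27, 8300, ORD), (MIA, 27, 9270, BOS), (MIA, 27, 9270, CDG), (MIA, 27, 9270, ORD), (SF, 23, 5690, CDG), (SF, 23, 5690, DEN), (SF, 23, 5690, LHR), (SF, 23, 5690, NRT), (SF, 23, 860, CDG), (SF, 23, 860, DEN), (SF, 23, 860, LHR), (SF, 23, 860, NRT)}
Keep only column(s) dst, city, pid (19 duplicate(s) eliminated): {(BOS, MIA, 27), (CDG, MIA, 27), (CDG, SF, 23), (DEN, SF, 23), (LHR, SF, 23), (NRT, SF, 23), (ORD, MIA, 27)}

{(BOS, MIA, 27), (CDG, MIA, 27), (CDG, SF, 23), (DEN, SF, 23), (LHR, SF, 23), (NRT, SF, 23), (ORD, MIA, 27)}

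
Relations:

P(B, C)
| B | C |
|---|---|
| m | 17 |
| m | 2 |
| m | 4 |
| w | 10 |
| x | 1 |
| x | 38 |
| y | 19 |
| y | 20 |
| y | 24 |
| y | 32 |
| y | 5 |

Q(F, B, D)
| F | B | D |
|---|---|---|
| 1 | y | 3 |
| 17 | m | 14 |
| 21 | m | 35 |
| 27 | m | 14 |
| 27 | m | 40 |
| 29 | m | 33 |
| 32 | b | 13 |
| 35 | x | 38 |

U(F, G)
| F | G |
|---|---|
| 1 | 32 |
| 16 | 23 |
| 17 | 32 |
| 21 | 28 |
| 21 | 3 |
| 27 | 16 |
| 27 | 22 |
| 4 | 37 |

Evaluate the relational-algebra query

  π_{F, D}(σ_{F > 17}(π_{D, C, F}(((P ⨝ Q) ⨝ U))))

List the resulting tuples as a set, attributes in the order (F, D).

{(21, 35), (27, 14), (27, 40)}

Joining P and Q on B yields {(m, 17, 17, 14), (m, 17, 21, 35), (m, 17, 27, 14), (m, 17, 27, 40), (m, 17, 29, 33), (m, 2, 17, 14), (m, 2, 21, 35), (m, 2, 27, 14), (m, 2, 27, 40), (m, 2, 29, 33), (m, 4, 17, 14), (m, 4, 21, 35), (m, 4, 27, 14), (m, 4, 27, 40), (m, 4, 29, 33), (x, 1, 35, 38), (x, 38, 35, 38), (y, 19, 1, 3), (y, 20, 1, 3), (y, 24, 1, 3), (y, 32, 1, 3), (y, 5, 1, 3)}.
Joining (P ⨝ Q) and U on F yields {(m, 17, 17, 14, 32), (m, 17, 21, 35, 28), (m, 17, 21, 35, 3), (m, 17, 27, 14, 16), (m, 17, 27, 14, 22), (m, 17, 27, 40, 16), (m, 17, 27, 40, 22), (m, 2, 17, 14, 32), (m, 2, 21, 35, 28), (m, 2, 21, 35, 3), (m, 2, 27, 14, 16), (m, 2, 27, 14, 22), (m, 2, 27, 40, 16), (m, 2, 27, 40, 22), (m, 4, 17, 14, 32), (m, 4, 21, 35, 28), (m, 4, 21, 35, 3), (m, 4, 27, 14, 16), (m, 4, 27, 14, 22), (m, 4, 27, 40, 16), (m, 4, 27, 40, 22), (y, 19, 1, 3, 32), (y, 20, 1, 3, 32), (y, 24, 1, 3, 32), (y, 32, 1, 3, 32), (y, 5, 1, 3, 32)}.
π_{D, C, F} gives {(14, 17, 17), (14, 17, 27), (14, 2, 17), (14, 2, 27), (14, 4, 17), (14, 4, 27), (3, 19, 1), (3, 20, 1), (3, 24, 1), (3, 32, 1), (3, 5, 1), (35, 17, 21), (35, 2, 21), (35, 4, 21), (40, 17, 27), (40, 2, 27), (40, 4, 27)} (9 duplicate(s) eliminated).
Selection F > 17: {(14, 17, 27), (14, 2, 27), (14, 4, 27), (35, 17, 21), (35, 2, 21), (35, 4, 21), (40, 17, 27), (40, 2, 27), (40, 4, 27)}
π_{F, D} gives {(21, 35), (27, 14), (27, 40)} (6 duplicate(s) eliminated).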